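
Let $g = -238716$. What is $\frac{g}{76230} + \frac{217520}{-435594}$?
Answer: $- \frac{3349022414}{922370295} \approx -3.6309$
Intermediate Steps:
$\frac{g}{76230} + \frac{217520}{-435594} = - \frac{238716}{76230} + \frac{217520}{-435594} = \left(-238716\right) \frac{1}{76230} + 217520 \left(- \frac{1}{435594}\right) = - \frac{13262}{4235} - \frac{108760}{217797} = - \frac{3349022414}{922370295}$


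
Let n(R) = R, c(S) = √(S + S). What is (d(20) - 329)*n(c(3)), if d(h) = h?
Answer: -309*√6 ≈ -756.89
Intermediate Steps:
c(S) = √2*√S (c(S) = √(2*S) = √2*√S)
(d(20) - 329)*n(c(3)) = (20 - 329)*(√2*√3) = -309*√6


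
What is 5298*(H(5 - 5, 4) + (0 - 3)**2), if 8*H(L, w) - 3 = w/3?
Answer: 202207/4 ≈ 50552.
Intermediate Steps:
H(L, w) = 3/8 + w/24 (H(L, w) = 3/8 + (w/3)/8 = 3/8 + w/24)
5298*(H(5 - 5, 4) + (0 - 3)**2) = 5298*((3/8 + (1/24)*4) + (0 - 3)**2) = 5298*((3/8 + 1/6) + (-3)**2) = 5298*(13/24 + 9) = 5298*(229/24) = 202207/4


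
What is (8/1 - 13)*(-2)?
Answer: 10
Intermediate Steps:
(8/1 - 13)*(-2) = (8*1 - 13)*(-2) = (8 - 13)*(-2) = -5*(-2) = 10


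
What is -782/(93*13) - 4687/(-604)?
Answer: 5194255/730236 ≈ 7.1131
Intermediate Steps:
-782/(93*13) - 4687/(-604) = -782/1209 - 4687*(-1/604) = -782*1/1209 + 4687/604 = -782/1209 + 4687/604 = 5194255/730236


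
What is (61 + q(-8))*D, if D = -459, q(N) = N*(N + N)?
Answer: -86751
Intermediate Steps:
q(N) = 2*N² (q(N) = N*(2*N) = 2*N²)
(61 + q(-8))*D = (61 + 2*(-8)²)*(-459) = (61 + 2*64)*(-459) = (61 + 128)*(-459) = 189*(-459) = -86751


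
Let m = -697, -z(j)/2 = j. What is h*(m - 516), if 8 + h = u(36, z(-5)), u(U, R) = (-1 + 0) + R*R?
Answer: -110383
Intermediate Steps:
z(j) = -2*j
u(U, R) = -1 + R²
h = 91 (h = -8 + (-1 + (-2*(-5))²) = -8 + (-1 + 10²) = -8 + (-1 + 100) = -8 + 99 = 91)
h*(m - 516) = 91*(-697 - 516) = 91*(-1213) = -110383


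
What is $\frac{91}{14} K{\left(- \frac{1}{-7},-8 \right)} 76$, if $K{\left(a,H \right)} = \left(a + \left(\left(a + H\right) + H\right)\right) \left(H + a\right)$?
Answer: $\frac{2988700}{49} \approx 60994.0$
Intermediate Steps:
$K{\left(a,H \right)} = \left(H + a\right) \left(2 H + 2 a\right)$ ($K{\left(a,H \right)} = \left(a + \left(\left(H + a\right) + H\right)\right) \left(H + a\right) = \left(a + \left(a + 2 H\right)\right) \left(H + a\right) = \left(2 H + 2 a\right) \left(H + a\right) = \left(H + a\right) \left(2 H + 2 a\right)$)
$\frac{91}{14} K{\left(- \frac{1}{-7},-8 \right)} 76 = \frac{91}{14} \left(2 \left(-8\right)^{2} + 2 \left(- \frac{1}{-7}\right)^{2} + 4 \left(-8\right) \left(- \frac{1}{-7}\right)\right) 76 = 91 \cdot \frac{1}{14} \left(2 \cdot 64 + 2 \left(\left(-1\right) \left(- \frac{1}{7}\right)\right)^{2} + 4 \left(-8\right) \left(\left(-1\right) \left(- \frac{1}{7}\right)\right)\right) 76 = \frac{13 \left(128 + \frac{2}{49} + 4 \left(-8\right) \frac{1}{7}\right)}{2} \cdot 76 = \frac{13 \left(128 + 2 \cdot \frac{1}{49} - \frac{32}{7}\right)}{2} \cdot 76 = \frac{13 \left(128 + \frac{2}{49} - \frac{32}{7}\right)}{2} \cdot 76 = \frac{13}{2} \cdot \frac{6050}{49} \cdot 76 = \frac{39325}{49} \cdot 76 = \frac{2988700}{49}$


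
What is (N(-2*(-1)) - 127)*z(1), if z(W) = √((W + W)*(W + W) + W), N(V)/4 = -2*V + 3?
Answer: -131*√5 ≈ -292.92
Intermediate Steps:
N(V) = 12 - 8*V (N(V) = 4*(-2*V + 3) = 4*(3 - 2*V) = 12 - 8*V)
z(W) = √(W + 4*W²) (z(W) = √((2*W)*(2*W) + W) = √(4*W² + W) = √(W + 4*W²))
(N(-2*(-1)) - 127)*z(1) = ((12 - (-16)*(-1)) - 127)*√(1*(1 + 4*1)) = ((12 - 8*2) - 127)*√(1*(1 + 4)) = ((12 - 16) - 127)*√(1*5) = (-4 - 127)*√5 = -131*√5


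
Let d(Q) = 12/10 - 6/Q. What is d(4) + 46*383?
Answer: 176177/10 ≈ 17618.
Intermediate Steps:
d(Q) = 6/5 - 6/Q (d(Q) = 12*(⅒) - 6/Q = 6/5 - 6/Q)
d(4) + 46*383 = (6/5 - 6/4) + 46*383 = (6/5 - 6*¼) + 17618 = (6/5 - 3/2) + 17618 = -3/10 + 17618 = 176177/10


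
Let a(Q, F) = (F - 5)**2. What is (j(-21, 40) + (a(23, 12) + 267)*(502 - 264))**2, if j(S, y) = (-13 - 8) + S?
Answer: 5649927556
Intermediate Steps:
a(Q, F) = (-5 + F)**2
j(S, y) = -21 + S
(j(-21, 40) + (a(23, 12) + 267)*(502 - 264))**2 = ((-21 - 21) + ((-5 + 12)**2 + 267)*(502 - 264))**2 = (-42 + (7**2 + 267)*238)**2 = (-42 + (49 + 267)*238)**2 = (-42 + 316*238)**2 = (-42 + 75208)**2 = 75166**2 = 5649927556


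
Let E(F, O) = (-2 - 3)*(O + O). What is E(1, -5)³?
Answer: 125000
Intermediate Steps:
E(F, O) = -10*O
E(1, -5)³ = (-10*(-5))³ = 50³ = 125000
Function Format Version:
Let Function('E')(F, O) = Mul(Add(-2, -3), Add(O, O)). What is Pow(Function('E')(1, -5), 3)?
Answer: 125000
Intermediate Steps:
Function('E')(F, O) = Mul(-10, O) (Function('E')(F, O) = Mul(-5, Mul(2, O)) = Mul(-10, O))
Pow(Function('E')(1, -5), 3) = Pow(Mul(-10, -5), 3) = Pow(50, 3) = 125000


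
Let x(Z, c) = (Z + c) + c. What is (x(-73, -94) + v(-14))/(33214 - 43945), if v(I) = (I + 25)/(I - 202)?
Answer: 56387/2317896 ≈ 0.024327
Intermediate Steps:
x(Z, c) = Z + 2*c
v(I) = (25 + I)/(-202 + I)
(x(-73, -94) + v(-14))/(33214 - 43945) = ((-73 + 2*(-94)) + (25 - 14)/(-202 - 14))/(33214 - 43945) = ((-73 - 188) + 11/(-216))/(-10731) = (-261 - 1/216*11)*(-1/10731) = (-261 - 11/216)*(-1/10731) = -56387/216*(-1/10731) = 56387/2317896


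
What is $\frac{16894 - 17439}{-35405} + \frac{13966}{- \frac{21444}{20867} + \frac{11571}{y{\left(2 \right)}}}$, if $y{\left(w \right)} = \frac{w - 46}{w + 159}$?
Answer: $- \frac{7869208275881}{25024720517523} \approx -0.31446$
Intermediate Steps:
$y{\left(w \right)} = \frac{-46 + w}{159 + w}$
$\frac{16894 - 17439}{-35405} + \frac{13966}{- \frac{21444}{20867} + \frac{11571}{y{\left(2 \right)}}} = \frac{16894 - 17439}{-35405} + \frac{13966}{- \frac{21444}{20867} + \frac{11571}{\frac{1}{159 + 2} \left(-46 + 2\right)}} = \left(-545\right) \left(- \frac{1}{35405}\right) + \frac{13966}{\left(-21444\right) \frac{1}{20867} + \frac{11571}{\frac{1}{161} \left(-44\right)}} = \frac{109}{7081} + \frac{13966}{- \frac{21444}{20867} + \frac{11571}{\frac{1}{161} \left(-44\right)}} = \frac{109}{7081} + \frac{13966}{- \frac{21444}{20867} + \frac{11571}{- \frac{44}{161}}} = \frac{109}{7081} + \frac{13966}{- \frac{21444}{20867} + 11571 \left(- \frac{161}{44}\right)} = \frac{109}{7081} + \frac{13966}{- \frac{21444}{20867} - \frac{1862931}{44}} = \frac{109}{7081} + \frac{13966}{- \frac{3534065883}{83468}} = \frac{109}{7081} + 13966 \left(- \frac{83468}{3534065883}\right) = \frac{109}{7081} - \frac{1165714088}{3534065883} = - \frac{7869208275881}{25024720517523}$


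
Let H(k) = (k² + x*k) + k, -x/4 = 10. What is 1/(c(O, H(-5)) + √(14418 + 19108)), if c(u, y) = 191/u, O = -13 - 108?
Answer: 23111/490817685 + 14641*√33526/490817685 ≈ 0.0055090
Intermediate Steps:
x = -40 (x = -4*10 = -40)
O = -121
H(k) = k² - 39*k (H(k) = (k² - 40*k) + k = k² - 39*k)
1/(c(O, H(-5)) + √(14418 + 19108)) = 1/(191/(-121) + √(14418 + 19108)) = 1/(191*(-1/121) + √33526) = 1/(-191/121 + √33526)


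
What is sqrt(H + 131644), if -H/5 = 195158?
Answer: 3*I*sqrt(93794) ≈ 918.77*I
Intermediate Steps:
H = -975790 (H = -5*195158 = -975790)
sqrt(H + 131644) = sqrt(-975790 + 131644) = sqrt(-844146) = 3*I*sqrt(93794)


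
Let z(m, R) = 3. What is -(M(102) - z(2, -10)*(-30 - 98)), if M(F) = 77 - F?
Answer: -359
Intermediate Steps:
-(M(102) - z(2, -10)*(-30 - 98)) = -((77 - 1*102) - 3*(-30 - 98)) = -((77 - 102) - 3*(-128)) = -(-25 - 1*(-384)) = -(-25 + 384) = -1*359 = -359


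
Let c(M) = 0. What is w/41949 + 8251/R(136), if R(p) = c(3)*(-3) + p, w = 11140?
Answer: 347636239/5705064 ≈ 60.935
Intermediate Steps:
R(p) = p (R(p) = 0*(-3) + p = 0 + p = p)
w/41949 + 8251/R(136) = 11140/41949 + 8251/136 = 347636239/5705064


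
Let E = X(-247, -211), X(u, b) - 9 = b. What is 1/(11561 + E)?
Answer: 1/11359 ≈ 8.8036e-5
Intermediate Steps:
X(u, b) = 9 + b
E = -202 (E = 9 - 211 = -202)
1/(11561 + E) = 1/(11561 - 202) = 1/11359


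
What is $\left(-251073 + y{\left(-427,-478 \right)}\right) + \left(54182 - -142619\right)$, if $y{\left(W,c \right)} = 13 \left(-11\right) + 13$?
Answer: $-54402$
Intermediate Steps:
$y{\left(W,c \right)} = -130$ ($y{\left(W,c \right)} = -143 + 13 = -130$)
$\left(-251073 + y{\left(-427,-478 \right)}\right) + \left(54182 - -142619\right) = \left(-251073 - 130\right) + \left(54182 - -142619\right) = -251203 + \left(54182 + 142619\right) = -251203 + 196801 = -54402$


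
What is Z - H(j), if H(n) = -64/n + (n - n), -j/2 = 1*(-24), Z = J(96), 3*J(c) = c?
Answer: 100/3 ≈ 33.333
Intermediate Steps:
J(c) = c/3
Z = 32 (Z = (⅓)*96 = 32)
j = 48 (j = -2*(-24) = 48)
H(n) = -64/n (H(n) = -64/n + 0 = -64/n)
Z - H(j) = 32 - (-64)/48 = 32 - 1*(-4/3) = 32 + 4/3 = 100/3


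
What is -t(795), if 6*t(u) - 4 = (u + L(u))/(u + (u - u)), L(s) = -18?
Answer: -1319/1590 ≈ -0.82956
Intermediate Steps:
t(u) = ⅔ + (-18 + u)/(6*u) (t(u) = ⅔ + ((u - 18)/(u + (u - u)))/6 = ⅔ + ((-18 + u)/(u + 0))/6 = ⅔ + ((-18 + u)/u)/6 = ⅔ + (-18 + u)/(6*u))
-t(795) = -(⅚ - 3/795) = -(⅚ - 3*1/795) = -(⅚ - 1/265) = -1*1319/1590 = -1319/1590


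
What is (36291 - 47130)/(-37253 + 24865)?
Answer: 10839/12388 ≈ 0.87496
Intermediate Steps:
(36291 - 47130)/(-37253 + 24865) = -10839/(-12388) = -10839*(-1/12388) = 10839/12388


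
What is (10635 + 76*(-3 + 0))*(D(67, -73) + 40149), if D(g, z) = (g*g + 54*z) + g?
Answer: 424220541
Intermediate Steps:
D(g, z) = g + g² + 54*z (D(g, z) = (g² + 54*z) + g = g + g² + 54*z)
(10635 + 76*(-3 + 0))*(D(67, -73) + 40149) = (10635 + 76*(-3 + 0))*((67 + 67² + 54*(-73)) + 40149) = (10635 + 76*(-3))*((67 + 4489 - 3942) + 40149) = (10635 - 228)*(614 + 40149) = 10407*40763 = 424220541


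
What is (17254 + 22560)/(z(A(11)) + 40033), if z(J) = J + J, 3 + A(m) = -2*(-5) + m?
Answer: 2342/2357 ≈ 0.99364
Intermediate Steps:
A(m) = 7 + m (A(m) = -3 + (-2*(-5) + m) = -3 + (10 + m) = 7 + m)
z(J) = 2*J
(17254 + 22560)/(z(A(11)) + 40033) = (17254 + 22560)/(2*(7 + 11) + 40033) = 39814/(2*18 + 40033) = 39814/(36 + 40033) = 39814/40069 = 39814*(1/40069) = 2342/2357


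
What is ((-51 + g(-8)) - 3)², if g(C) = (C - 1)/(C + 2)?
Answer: 11025/4 ≈ 2756.3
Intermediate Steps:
g(C) = (-1 + C)/(2 + C)
((-51 + g(-8)) - 3)² = ((-51 + (-1 - 8)/(2 - 8)) - 3)² = ((-51 - 9/(-6)) - 3)² = ((-51 - ⅙*(-9)) - 3)² = ((-51 + 3/2) - 3)² = (-99/2 - 3)² = (-105/2)² = 11025/4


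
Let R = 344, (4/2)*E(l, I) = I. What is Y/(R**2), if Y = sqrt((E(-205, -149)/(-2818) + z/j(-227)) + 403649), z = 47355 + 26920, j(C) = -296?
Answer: sqrt(17542006296255142)/24676842752 ≈ 0.0053672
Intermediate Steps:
E(l, I) = I/2
z = 74275
Y = sqrt(17542006296255142)/208532 (Y = sqrt((((1/2)*(-149))/(-2818) + 74275/(-296)) + 403649) = sqrt((-149/2*(-1/2818) + 74275*(-1/296)) + 403649) = sqrt((149/5636 - 74275/296) + 403649) = sqrt(-104642449/417064 + 403649) = sqrt(168242824087/417064) = sqrt(17542006296255142)/208532 ≈ 635.14)
Y/(R**2) = (sqrt(17542006296255142)/208532)/(344**2) = (sqrt(17542006296255142)/208532)/118336 = (sqrt(17542006296255142)/208532)*(1/118336) = sqrt(17542006296255142)/24676842752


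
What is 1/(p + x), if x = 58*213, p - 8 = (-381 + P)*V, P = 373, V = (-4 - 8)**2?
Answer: 1/11210 ≈ 8.9206e-5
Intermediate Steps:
V = 144 (V = (-12)**2 = 144)
p = -1144 (p = 8 + (-381 + 373)*144 = 8 - 8*144 = 8 - 1152 = -1144)
x = 12354
1/(p + x) = 1/(-1144 + 12354) = 1/11210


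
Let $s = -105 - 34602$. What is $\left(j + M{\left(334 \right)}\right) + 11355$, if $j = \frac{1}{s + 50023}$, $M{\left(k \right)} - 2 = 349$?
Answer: $\frac{179289097}{15316} \approx 11706.0$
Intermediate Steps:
$s = -34707$ ($s = -105 - 34602 = -34707$)
$M{\left(k \right)} = 351$ ($M{\left(k \right)} = 2 + 349 = 351$)
$j = \frac{1}{15316}$ ($j = \frac{1}{-34707 + 50023} = \frac{1}{15316} \approx 6.5291 \cdot 10^{-5}$)
$\left(j + M{\left(334 \right)}\right) + 11355 = \left(\frac{1}{15316} + 351\right) + 11355 = \frac{5375917}{15316} + 11355 = \frac{179289097}{15316}$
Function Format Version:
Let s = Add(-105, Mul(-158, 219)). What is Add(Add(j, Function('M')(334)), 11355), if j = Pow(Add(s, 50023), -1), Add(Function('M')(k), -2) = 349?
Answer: Rational(179289097, 15316) ≈ 11706.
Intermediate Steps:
s = -34707 (s = Add(-105, -34602) = -34707)
Function('M')(k) = 351 (Function('M')(k) = Add(2, 349) = 351)
j = Rational(1, 15316) (j = Pow(Add(-34707, 50023), -1) = Pow(15316, -1) = Rational(1, 15316) ≈ 6.5291e-5)
Add(Add(j, Function('M')(334)), 11355) = Add(Add(Rational(1, 15316), 351), 11355) = Add(Rational(5375917, 15316), 11355) = Rational(179289097, 15316)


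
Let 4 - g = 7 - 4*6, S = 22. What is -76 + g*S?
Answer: 386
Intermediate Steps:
g = 21 (g = 4 - (7 - 4*6) = 4 - (7 - 24) = 4 - 1*(-17) = 4 + 17 = 21)
-76 + g*S = -76 + 21*22 = -76 + 462 = 386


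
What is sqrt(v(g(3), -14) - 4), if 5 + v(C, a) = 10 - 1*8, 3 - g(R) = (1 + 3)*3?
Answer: I*sqrt(7) ≈ 2.6458*I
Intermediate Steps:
g(R) = -9 (g(R) = 3 - (1 + 3)*3 = 3 - 4*3 = 3 - 1*12 = 3 - 12 = -9)
v(C, a) = -3 (v(C, a) = -5 + (10 - 1*8) = -5 + (10 - 8) = -5 + 2 = -3)
sqrt(v(g(3), -14) - 4) = sqrt(-3 - 4) = sqrt(-7) = I*sqrt(7)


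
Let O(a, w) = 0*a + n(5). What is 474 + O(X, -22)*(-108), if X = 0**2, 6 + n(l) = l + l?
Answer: 42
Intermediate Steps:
n(l) = -6 + 2*l (n(l) = -6 + (l + l) = -6 + 2*l)
X = 0
O(a, w) = 4 (O(a, w) = 0*a + (-6 + 2*5) = 0 + (-6 + 10) = 0 + 4 = 4)
474 + O(X, -22)*(-108) = 474 + 4*(-108) = 474 - 432 = 42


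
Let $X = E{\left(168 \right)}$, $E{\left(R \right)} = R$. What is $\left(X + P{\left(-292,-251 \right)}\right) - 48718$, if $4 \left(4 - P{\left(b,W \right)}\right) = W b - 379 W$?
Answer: $- \frac{362605}{4} \approx -90651.0$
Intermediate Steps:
$P{\left(b,W \right)} = 4 + \frac{379 W}{4} - \frac{W b}{4}$ ($P{\left(b,W \right)} = 4 - \frac{W b - 379 W}{4} = 4 - \frac{- 379 W + W b}{4} = 4 - \left(- \frac{379 W}{4} + \frac{W b}{4}\right) = 4 + \frac{379 W}{4} - \frac{W b}{4}$)
$X = 168$
$\left(X + P{\left(-292,-251 \right)}\right) - 48718 = \left(168 + \left(4 + \frac{379}{4} \left(-251\right) - \left(- \frac{251}{4}\right) \left(-292\right)\right)\right) - 48718 = \left(168 - \frac{168405}{4}\right) - 48718 = - \frac{167733}{4} - 48718 = - \frac{362605}{4}$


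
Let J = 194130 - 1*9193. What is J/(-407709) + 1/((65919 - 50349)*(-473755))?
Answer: -151573653237851/334156726720350 ≈ -0.45360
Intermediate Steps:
J = 184937 (J = 194130 - 9193 = 184937)
J/(-407709) + 1/((65919 - 50349)*(-473755)) = 184937/(-407709) + 1/((65919 - 50349)*(-473755)) = 184937*(-1/407709) - 1/473755/15570 = -184937/407709 + (1/15570)*(-1/473755) = -184937/407709 - 1/7376365350 = -151573653237851/334156726720350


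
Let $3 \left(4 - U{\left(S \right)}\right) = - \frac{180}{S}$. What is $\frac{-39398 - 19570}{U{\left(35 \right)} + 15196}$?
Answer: $- \frac{103194}{26603} \approx -3.879$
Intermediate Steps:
$U{\left(S \right)} = 4 + \frac{60}{S}$ ($U{\left(S \right)} = 4 - \frac{\left(-180\right) \frac{1}{S}}{3} = 4 + \frac{60}{S}$)
$\frac{-39398 - 19570}{U{\left(35 \right)} + 15196} = \frac{-39398 - 19570}{\left(4 + \frac{60}{35}\right) + 15196} = \frac{-39398 - 19570}{\left(4 + 60 \cdot \frac{1}{35}\right) + 15196} = - \frac{58968}{\left(4 + \frac{12}{7}\right) + 15196} = - \frac{58968}{\frac{40}{7} + 15196} = - \frac{58968}{\frac{106412}{7}} = \left(-58968\right) \frac{7}{106412} = - \frac{103194}{26603}$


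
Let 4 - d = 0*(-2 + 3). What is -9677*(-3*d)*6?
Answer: 696744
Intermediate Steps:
d = 4 (d = 4 - 0*(-2 + 3) = 4 - 0 = 4 - 1*0 = 4 + 0 = 4)
-9677*(-3*d)*6 = -9677*(-3*4)*6 = -(-116124)*6 = -9677*(-72) = 696744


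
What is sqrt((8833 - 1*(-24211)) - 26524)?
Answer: 2*sqrt(1630) ≈ 80.746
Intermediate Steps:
sqrt((8833 - 1*(-24211)) - 26524) = sqrt((8833 + 24211) - 26524) = sqrt(33044 - 26524) = sqrt(6520) = 2*sqrt(1630)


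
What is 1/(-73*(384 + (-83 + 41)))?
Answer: -1/24966 ≈ -4.0054e-5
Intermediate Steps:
1/(-73*(384 + (-83 + 41))) = 1/(-73*(384 - 42)) = 1/(-73*342) = 1/(-24966) = -1/24966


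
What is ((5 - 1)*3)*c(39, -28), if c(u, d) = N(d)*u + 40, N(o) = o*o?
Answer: 367392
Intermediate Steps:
N(o) = o²
c(u, d) = 40 + u*d² (c(u, d) = d²*u + 40 = u*d² + 40 = 40 + u*d²)
((5 - 1)*3)*c(39, -28) = ((5 - 1)*3)*(40 + 39*(-28)²) = (4*3)*(40 + 39*784) = 12*(40 + 30576) = 12*30616 = 367392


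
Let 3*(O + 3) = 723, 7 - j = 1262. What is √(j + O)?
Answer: 3*I*√113 ≈ 31.89*I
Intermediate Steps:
j = -1255 (j = 7 - 1*1262 = 7 - 1262 = -1255)
O = 238 (O = -3 + (⅓)*723 = -3 + 241 = 238)
√(j + O) = √(-1255 + 238) = √(-1017) = 3*I*√113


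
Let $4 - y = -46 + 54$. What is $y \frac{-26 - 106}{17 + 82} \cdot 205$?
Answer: $\frac{3280}{3} \approx 1093.3$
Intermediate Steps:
$y = -4$ ($y = 4 - \left(-46 + 54\right) = 4 - 8 = -4$)
$y \frac{-26 - 106}{17 + 82} \cdot 205 = - 4 \frac{-26 - 106}{17 + 82} \cdot 205 = - 4 \left(- \frac{132}{99}\right) 205 = - 4 \left(\left(-132\right) \frac{1}{99}\right) 205 = \left(-4\right) \left(- \frac{4}{3}\right) 205 = \frac{16}{3} \cdot 205 = \frac{3280}{3}$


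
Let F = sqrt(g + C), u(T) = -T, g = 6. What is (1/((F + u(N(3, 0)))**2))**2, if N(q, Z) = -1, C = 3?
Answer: 1/256 ≈ 0.0039063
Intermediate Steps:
F = 3 (F = sqrt(6 + 3) = sqrt(9) = 3)
(1/((F + u(N(3, 0)))**2))**2 = (1/((3 - 1*(-1))**2))**2 = (1/((3 + 1)**2))**2 = (1/(4**2))**2 = (1/16)**2 = 1/256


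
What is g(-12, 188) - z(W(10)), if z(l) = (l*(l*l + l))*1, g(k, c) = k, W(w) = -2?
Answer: -8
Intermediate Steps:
z(l) = l*(l + l²) (z(l) = (l*(l² + l))*1 = (l*(l + l²))*1 = l*(l + l²))
g(-12, 188) - z(W(10)) = -12 - (-2)²*(1 - 2) = -12 - 4*(-1) = -12 - 1*(-4) = -12 + 4 = -8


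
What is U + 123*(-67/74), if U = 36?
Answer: -5577/74 ≈ -75.365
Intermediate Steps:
U + 123*(-67/74) = 36 + 123*(-67/74) = 36 - 8241/74 = -5577/74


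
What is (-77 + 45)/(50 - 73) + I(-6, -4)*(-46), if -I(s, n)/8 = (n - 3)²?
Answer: 414768/23 ≈ 18033.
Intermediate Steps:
I(s, n) = -8*(-3 + n)² (I(s, n) = -8*(n - 3)² = -8*(-3 + n)²)
(-77 + 45)/(50 - 73) + I(-6, -4)*(-46) = (-77 + 45)/(50 - 73) - 8*(-3 - 4)²*(-46) = -32/(-23) - 8*(-7)²*(-46) = -32*(-1/23) - 8*49*(-46) = 32/23 - 392*(-46) = 32/23 + 18032 = 414768/23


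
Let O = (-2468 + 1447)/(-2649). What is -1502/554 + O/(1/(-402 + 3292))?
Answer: 815351731/733773 ≈ 1111.2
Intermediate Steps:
O = 1021/2649 (O = -1021*(-1/2649) = 1021/2649 ≈ 0.38543)
-1502/554 + O/(1/(-402 + 3292)) = -1502/554 + 1021/(2649*(1/(-402 + 3292))) = -1502*1/554 + 1021/(2649*(1/2890)) = -751/277 + 1021/(2649*(1/2890)) = -751/277 + (1021/2649)*2890 = -751/277 + 2950690/2649 = 815351731/733773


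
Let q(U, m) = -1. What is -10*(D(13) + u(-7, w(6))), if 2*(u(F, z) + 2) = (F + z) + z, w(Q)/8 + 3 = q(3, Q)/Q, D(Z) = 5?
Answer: 775/3 ≈ 258.33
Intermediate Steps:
w(Q) = -24 - 8/Q (w(Q) = -24 + 8*(-1/Q) = -24 - 8/Q)
u(F, z) = -2 + z + F/2 (u(F, z) = -2 + ((F + z) + z)/2 = -2 + (F + 2*z)/2 = -2 + (z + F/2) = -2 + z + F/2)
-10*(D(13) + u(-7, w(6))) = -10*(5 + (-2 + (-24 - 8/6) + (1/2)*(-7))) = -10*(5 + (-2 + (-24 - 8*1/6) - 7/2)) = -10*(5 + (-2 + (-24 - 4/3) - 7/2)) = -10*(5 + (-2 - 76/3 - 7/2)) = -10*(5 - 185/6) = -10*(-155/6) = 775/3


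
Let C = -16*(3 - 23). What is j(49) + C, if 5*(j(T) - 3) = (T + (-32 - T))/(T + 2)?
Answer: 82333/255 ≈ 322.87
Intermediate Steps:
C = 320 (C = -16*(-20) = 320)
j(T) = 3 - 32/(5*(2 + T)) (j(T) = 3 + ((T + (-32 - T))/(T + 2))/5 = 3 + (-32/(2 + T))/5 = 3 - 32/(5*(2 + T)))
j(49) + C = (-2 + 15*49)/(5*(2 + 49)) + 320 = (1/5)*(-2 + 735)/51 + 320 = (1/5)*(1/51)*733 + 320 = 733/255 + 320 = 82333/255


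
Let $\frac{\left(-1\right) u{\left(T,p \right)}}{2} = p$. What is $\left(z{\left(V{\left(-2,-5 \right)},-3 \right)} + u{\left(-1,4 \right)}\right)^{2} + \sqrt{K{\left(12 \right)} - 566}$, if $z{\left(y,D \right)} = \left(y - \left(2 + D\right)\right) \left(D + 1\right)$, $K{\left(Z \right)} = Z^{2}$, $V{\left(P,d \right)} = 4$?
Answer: $324 + i \sqrt{422} \approx 324.0 + 20.543 i$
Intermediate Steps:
$u{\left(T,p \right)} = - 2 p$
$z{\left(y,D \right)} = \left(1 + D\right) \left(-2 + y - D\right)$ ($z{\left(y,D \right)} = \left(-2 + y - D\right) \left(1 + D\right) = \left(1 + D\right) \left(-2 + y - D\right)$)
$\left(z{\left(V{\left(-2,-5 \right)},-3 \right)} + u{\left(-1,4 \right)}\right)^{2} + \sqrt{K{\left(12 \right)} - 566} = \left(\left(-2 + 4 - \left(-3\right)^{2} - -9 - 12\right) - 8\right)^{2} + \sqrt{12^{2} - 566} = \left(\left(-2 + 4 - 9 + 9 - 12\right) - 8\right)^{2} + \sqrt{144 - 566} = \left(\left(-2 + 4 - 9 + 9 - 12\right) - 8\right)^{2} + \sqrt{-422} = \left(-10 - 8\right)^{2} + i \sqrt{422} = \left(-18\right)^{2} + i \sqrt{422} = 324 + i \sqrt{422}$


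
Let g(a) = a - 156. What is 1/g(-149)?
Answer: -1/305 ≈ -0.0032787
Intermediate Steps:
g(a) = -156 + a
1/g(-149) = 1/(-156 - 149) = 1/(-305) = -1/305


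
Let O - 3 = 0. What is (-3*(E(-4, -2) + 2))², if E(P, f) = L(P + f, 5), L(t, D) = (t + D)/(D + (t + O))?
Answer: 81/4 ≈ 20.250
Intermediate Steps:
O = 3 (O = 3 + 0 = 3)
L(t, D) = (D + t)/(3 + D + t) (L(t, D) = (t + D)/(D + (t + 3)) = (D + t)/(D + (3 + t)) = (D + t)/(3 + D + t))
E(P, f) = (5 + P + f)/(8 + P + f) (E(P, f) = (5 + (P + f))/(3 + 5 + (P + f)) = (5 + P + f)/(8 + P + f))
(-3*(E(-4, -2) + 2))² = (-3*((5 - 4 - 2)/(8 - 4 - 2) + 2))² = (-3*(-1/2 + 2))² = (-3*((½)*(-1) + 2))² = (-3*(-½ + 2))² = (-3*3/2)² = (-9/2)² = 81/4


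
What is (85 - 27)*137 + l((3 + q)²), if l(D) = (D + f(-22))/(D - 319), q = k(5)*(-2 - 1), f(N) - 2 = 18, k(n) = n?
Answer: 1390386/175 ≈ 7945.1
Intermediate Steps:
f(N) = 20 (f(N) = 2 + 18 = 20)
q = -15 (q = 5*(-2 - 1) = 5*(-3) = -15)
l(D) = (20 + D)/(-319 + D) (l(D) = (D + 20)/(D - 319) = (20 + D)/(-319 + D))
(85 - 27)*137 + l((3 + q)²) = (85 - 27)*137 + (20 + (3 - 15)²)/(-319 + (3 - 15)²) = 58*137 + (20 + (-12)²)/(-319 + (-12)²) = 7946 + (20 + 144)/(-319 + 144) = 7946 + 164/(-175) = 7946 - 1/175*164 = 7946 - 164/175 = 1390386/175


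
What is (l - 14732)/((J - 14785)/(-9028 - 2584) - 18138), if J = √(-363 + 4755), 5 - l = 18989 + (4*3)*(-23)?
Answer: 81778517436682880/44353906238671849 - 2329831680*√122/44353906238671849 ≈ 1.8438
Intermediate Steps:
l = -18708 (l = 5 - (18989 + (4*3)*(-23)) = 5 - (18989 + 12*(-23)) = 5 - (18989 - 276) = 5 - 1*18713 = 5 - 18713 = -18708)
J = 6*√122 (J = √4392 = 6*√122 ≈ 66.272)
(l - 14732)/((J - 14785)/(-9028 - 2584) - 18138) = (-18708 - 14732)/((6*√122 - 14785)/(-9028 - 2584) - 18138) = -33440/((-14785 + 6*√122)/(-11612) - 18138) = -33440/((-14785 + 6*√122)*(-1/11612) - 18138) = -33440/((14785/11612 - 3*√122/5806) - 18138) = -33440/(-210603671/11612 - 3*√122/5806)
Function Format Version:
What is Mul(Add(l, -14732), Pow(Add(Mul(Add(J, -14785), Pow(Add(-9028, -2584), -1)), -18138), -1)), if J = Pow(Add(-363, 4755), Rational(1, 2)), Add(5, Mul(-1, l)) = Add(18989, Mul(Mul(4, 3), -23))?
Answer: Add(Rational(81778517436682880, 44353906238671849), Mul(Rational(-2329831680, 44353906238671849), Pow(122, Rational(1, 2)))) ≈ 1.8438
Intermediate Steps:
l = -18708 (l = Add(5, Mul(-1, Add(18989, Mul(Mul(4, 3), -23)))) = Add(5, Mul(-1, Add(18989, Mul(12, -23)))) = Add(5, Mul(-1, Add(18989, -276))) = Add(5, Mul(-1, 18713)) = Add(5, -18713) = -18708)
J = Mul(6, Pow(122, Rational(1, 2))) (J = Pow(4392, Rational(1, 2)) = Mul(6, Pow(122, Rational(1, 2))) ≈ 66.272)
Mul(Add(l, -14732), Pow(Add(Mul(Add(J, -14785), Pow(Add(-9028, -2584), -1)), -18138), -1)) = Mul(Add(-18708, -14732), Pow(Add(Mul(Add(Mul(6, Pow(122, Rational(1, 2))), -14785), Pow(Add(-9028, -2584), -1)), -18138), -1)) = Mul(-33440, Pow(Add(Mul(Add(-14785, Mul(6, Pow(122, Rational(1, 2)))), Pow(-11612, -1)), -18138), -1)) = Mul(-33440, Pow(Add(Mul(Add(-14785, Mul(6, Pow(122, Rational(1, 2)))), Rational(-1, 11612)), -18138), -1)) = Mul(-33440, Pow(Add(Add(Rational(14785, 11612), Mul(Rational(-3, 5806), Pow(122, Rational(1, 2)))), -18138), -1)) = Mul(-33440, Pow(Add(Rational(-210603671, 11612), Mul(Rational(-3, 5806), Pow(122, Rational(1, 2)))), -1))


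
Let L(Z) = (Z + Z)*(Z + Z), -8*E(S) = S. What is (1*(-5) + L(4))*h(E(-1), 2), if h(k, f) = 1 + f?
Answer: 177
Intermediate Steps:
E(S) = -S/8
L(Z) = 4*Z² (L(Z) = (2*Z)*(2*Z) = 4*Z²)
(1*(-5) + L(4))*h(E(-1), 2) = (1*(-5) + 4*4²)*(1 + 2) = (-5 + 4*16)*3 = (-5 + 64)*3 = 59*3 = 177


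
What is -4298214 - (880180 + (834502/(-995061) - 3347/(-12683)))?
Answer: -65353182324807523/12620358663 ≈ -5.1784e+6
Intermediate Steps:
-4298214 - (880180 + (834502/(-995061) - 3347/(-12683))) = -4298214 - (880180 + (834502*(-1/995061) - 3347*(-1/12683))) = -4298214 - (880180 + (-834502/995061 + 3347/12683)) = -4298214 - (880180 - 7253519699/12620358663) = -4298214 - 1*11108180034479641/12620358663 = -4298214 - 11108180034479641/12620358663 = -65353182324807523/12620358663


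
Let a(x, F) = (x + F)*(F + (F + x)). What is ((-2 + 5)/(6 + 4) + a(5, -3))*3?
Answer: -51/10 ≈ -5.1000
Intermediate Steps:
a(x, F) = (F + x)*(x + 2*F)
((-2 + 5)/(6 + 4) + a(5, -3))*3 = ((-2 + 5)/(6 + 4) + (5² + 2*(-3)² + 3*(-3)*5))*3 = (3/10 + (25 + 2*9 - 45))*3 = (3*(⅒) + (25 + 18 - 45))*3 = (3/10 - 2)*3 = -17/10*3 = -51/10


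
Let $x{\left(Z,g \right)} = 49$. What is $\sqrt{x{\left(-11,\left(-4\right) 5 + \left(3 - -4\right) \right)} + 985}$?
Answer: $\sqrt{1034} \approx 32.156$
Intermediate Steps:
$\sqrt{x{\left(-11,\left(-4\right) 5 + \left(3 - -4\right) \right)} + 985} = \sqrt{49 + 985} = \sqrt{1034}$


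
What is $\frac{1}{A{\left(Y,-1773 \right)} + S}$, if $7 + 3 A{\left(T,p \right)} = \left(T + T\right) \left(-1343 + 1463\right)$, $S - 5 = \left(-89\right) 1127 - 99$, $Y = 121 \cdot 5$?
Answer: $- \frac{3}{155998} \approx -1.9231 \cdot 10^{-5}$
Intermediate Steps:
$Y = 605$
$S = -100397$ ($S = 5 - 100402 = -100397$)
$A{\left(T,p \right)} = - \frac{7}{3} + 80 T$ ($A{\left(T,p \right)} = - \frac{7}{3} + \frac{\left(T + T\right) \left(-1343 + 1463\right)}{3} = - \frac{7}{3} + \frac{2 T 120}{3} = - \frac{7}{3} + \frac{240 T}{3} = - \frac{7}{3} + 80 T$)
$\frac{1}{A{\left(Y,-1773 \right)} + S} = \frac{1}{\left(- \frac{7}{3} + 80 \cdot 605\right) - 100397} = \frac{1}{\left(- \frac{7}{3} + 48400\right) - 100397} = \frac{1}{\frac{145193}{3} - 100397} = \frac{1}{- \frac{155998}{3}} = - \frac{3}{155998}$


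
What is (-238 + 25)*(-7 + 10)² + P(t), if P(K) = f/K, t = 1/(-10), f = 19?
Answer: -2107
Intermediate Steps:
t = -⅒ ≈ -0.10000
P(K) = 19/K
(-238 + 25)*(-7 + 10)² + P(t) = (-238 + 25)*(-7 + 10)² + 19/(-⅒) = -213*3² + 19*(-10) = -213*9 - 190 = -1917 - 190 = -2107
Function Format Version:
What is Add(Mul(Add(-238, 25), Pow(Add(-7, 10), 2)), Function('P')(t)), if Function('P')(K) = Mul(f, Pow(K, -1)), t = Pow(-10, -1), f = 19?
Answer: -2107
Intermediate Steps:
t = Rational(-1, 10) ≈ -0.10000
Function('P')(K) = Mul(19, Pow(K, -1))
Add(Mul(Add(-238, 25), Pow(Add(-7, 10), 2)), Function('P')(t)) = Add(Mul(Add(-238, 25), Pow(Add(-7, 10), 2)), Mul(19, Pow(Rational(-1, 10), -1))) = Add(Mul(-213, Pow(3, 2)), Mul(19, -10)) = Add(Mul(-213, 9), -190) = Add(-1917, -190) = -2107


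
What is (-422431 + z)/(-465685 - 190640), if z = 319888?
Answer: 34181/218775 ≈ 0.15624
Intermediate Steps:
(-422431 + z)/(-465685 - 190640) = (-422431 + 319888)/(-465685 - 190640) = -102543/(-656325) = -102543*(-1/656325) = 34181/218775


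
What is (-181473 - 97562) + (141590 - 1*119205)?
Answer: -256650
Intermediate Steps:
(-181473 - 97562) + (141590 - 1*119205) = -279035 + (141590 - 119205) = -279035 + 22385 = -256650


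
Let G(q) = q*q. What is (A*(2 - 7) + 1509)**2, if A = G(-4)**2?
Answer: 52441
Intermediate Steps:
G(q) = q**2
A = 256 (A = ((-4)**2)**2 = 16**2 = 256)
(A*(2 - 7) + 1509)**2 = (256*(2 - 7) + 1509)**2 = (256*(-5) + 1509)**2 = (-1280 + 1509)**2 = 229**2 = 52441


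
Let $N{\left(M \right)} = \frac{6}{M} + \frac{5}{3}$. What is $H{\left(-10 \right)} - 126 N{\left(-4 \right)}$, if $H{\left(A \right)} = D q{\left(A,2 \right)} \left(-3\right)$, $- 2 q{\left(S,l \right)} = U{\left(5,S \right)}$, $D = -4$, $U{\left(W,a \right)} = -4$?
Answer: $3$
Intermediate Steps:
$q{\left(S,l \right)} = 2$ ($q{\left(S,l \right)} = \left(- \frac{1}{2}\right) \left(-4\right) = 2$)
$N{\left(M \right)} = \frac{5}{3} + \frac{6}{M}$ ($N{\left(M \right)} = \frac{6}{M} + 5 \cdot \frac{1}{3} = \frac{6}{M} + \frac{5}{3} = \frac{5}{3} + \frac{6}{M}$)
$H{\left(A \right)} = 24$ ($H{\left(A \right)} = \left(-4\right) 2 \left(-3\right) = \left(-8\right) \left(-3\right) = 24$)
$H{\left(-10 \right)} - 126 N{\left(-4 \right)} = 24 - 126 \left(\frac{5}{3} + \frac{6}{-4}\right) = 24 - 126 \left(\frac{5}{3} + 6 \left(- \frac{1}{4}\right)\right) = 24 - 126 \left(\frac{5}{3} - \frac{3}{2}\right) = 24 - 21 = 3$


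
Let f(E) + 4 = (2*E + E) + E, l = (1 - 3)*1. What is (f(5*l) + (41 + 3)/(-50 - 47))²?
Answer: 18593344/9409 ≈ 1976.1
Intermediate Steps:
l = -2 (l = -2*1 = -2)
f(E) = -4 + 4*E (f(E) = -4 + ((2*E + E) + E) = -4 + (3*E + E) = -4 + 4*E)
(f(5*l) + (41 + 3)/(-50 - 47))² = ((-4 + 4*(5*(-2))) + (41 + 3)/(-50 - 47))² = ((-4 + 4*(-10)) + 44/(-97))² = ((-4 - 40) + 44*(-1/97))² = (-44 - 44/97)² = (-4312/97)² = 18593344/9409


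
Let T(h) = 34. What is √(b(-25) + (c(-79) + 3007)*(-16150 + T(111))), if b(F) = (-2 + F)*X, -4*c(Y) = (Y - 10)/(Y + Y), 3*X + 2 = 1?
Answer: 9*I*√2393014/2 ≈ 6961.2*I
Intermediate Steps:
X = -⅓ (X = -⅔ + (⅓)*1 = -⅔ + ⅓ = -⅓ ≈ -0.33333)
c(Y) = -(-10 + Y)/(8*Y) (c(Y) = -(Y - 10)/(4*(Y + Y)) = -(-10 + Y)/(4*(2*Y)) = -(-10 + Y)*1/(2*Y)/4 = -(-10 + Y)/(8*Y))
b(F) = ⅔ - F/3 (b(F) = (-2 + F)*(-⅓) = ⅔ - F/3)
√(b(-25) + (c(-79) + 3007)*(-16150 + T(111))) = √((⅔ - ⅓*(-25)) + ((⅛)*(10 - 1*(-79))/(-79) + 3007)*(-16150 + 34)) = √((⅔ + 25/3) + ((⅛)*(-1/79)*(10 + 79) + 3007)*(-16116)) = √(9 + ((⅛)*(-1/79)*89 + 3007)*(-16116)) = √(9 + (-89/632 + 3007)*(-16116)) = √(9 + (1900335/632)*(-16116)) = √(9 - 96917085/2) = √(-96917067/2) = 9*I*√2393014/2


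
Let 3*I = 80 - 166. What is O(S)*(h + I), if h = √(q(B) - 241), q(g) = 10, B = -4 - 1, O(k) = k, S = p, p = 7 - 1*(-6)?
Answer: -1118/3 + 13*I*√231 ≈ -372.67 + 197.58*I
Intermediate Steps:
I = -86/3 (I = (80 - 166)/3 = (⅓)*(-86) = -86/3 ≈ -28.667)
p = 13 (p = 7 + 6 = 13)
S = 13
B = -5
h = I*√231 (h = √(10 - 241) = √(-231) = I*√231 ≈ 15.199*I)
O(S)*(h + I) = 13*(I*√231 - 86/3) = 13*(-86/3 + I*√231) = -1118/3 + 13*I*√231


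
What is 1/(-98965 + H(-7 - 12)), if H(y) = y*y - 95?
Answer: -1/98699 ≈ -1.0132e-5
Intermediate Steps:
H(y) = -95 + y² (H(y) = y² - 95 = -95 + y²)
1/(-98965 + H(-7 - 12)) = 1/(-98965 + (-95 + (-7 - 12)²)) = 1/(-98965 + (-95 + (-19)²)) = 1/(-98965 + (-95 + 361)) = 1/(-98965 + 266) = 1/(-98699) = -1/98699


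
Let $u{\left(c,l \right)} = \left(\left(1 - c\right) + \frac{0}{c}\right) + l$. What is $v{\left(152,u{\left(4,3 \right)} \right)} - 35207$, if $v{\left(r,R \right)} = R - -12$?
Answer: $-35195$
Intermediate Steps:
$u{\left(c,l \right)} = 1 + l - c$ ($u{\left(c,l \right)} = \left(\left(1 - c\right) + 0\right) + l = \left(1 - c\right) + l = 1 + l - c$)
$v{\left(r,R \right)} = 12 + R$ ($v{\left(r,R \right)} = R + 12 = 12 + R$)
$v{\left(152,u{\left(4,3 \right)} \right)} - 35207 = \left(12 + \left(1 + 3 - 4\right)\right) - 35207 = \left(12 + 0\right) - 35207 = 12 - 35207 = -35195$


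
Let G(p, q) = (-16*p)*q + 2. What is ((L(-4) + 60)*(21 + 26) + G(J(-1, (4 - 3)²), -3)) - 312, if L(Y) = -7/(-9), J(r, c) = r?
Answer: 22487/9 ≈ 2498.6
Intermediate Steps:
L(Y) = 7/9 (L(Y) = -7*(-⅑) = 7/9)
G(p, q) = 2 - 16*p*q (G(p, q) = -16*p*q + 2 = 2 - 16*p*q)
((L(-4) + 60)*(21 + 26) + G(J(-1, (4 - 3)²), -3)) - 312 = ((7/9 + 60)*(21 + 26) + (2 - 16*(-1)*(-3))) - 312 = ((547/9)*47 + (2 - 48)) - 312 = (25709/9 - 46) - 312 = 25295/9 - 312 = 22487/9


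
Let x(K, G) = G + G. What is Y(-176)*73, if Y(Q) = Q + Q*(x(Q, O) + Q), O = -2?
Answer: 2299792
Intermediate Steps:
x(K, G) = 2*G
Y(Q) = Q + Q*(-4 + Q) (Y(Q) = Q + Q*(2*(-2) + Q) = Q + Q*(-4 + Q))
Y(-176)*73 = -176*(-3 - 176)*73 = -176*(-179)*73 = 31504*73 = 2299792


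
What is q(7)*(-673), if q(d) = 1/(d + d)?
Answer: -673/14 ≈ -48.071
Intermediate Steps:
q(d) = 1/(2*d)
q(7)*(-673) = ((½)/7)*(-673) = ((½)*(⅐))*(-673) = (1/14)*(-673) = -673/14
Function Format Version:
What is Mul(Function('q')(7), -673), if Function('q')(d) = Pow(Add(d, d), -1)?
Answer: Rational(-673, 14) ≈ -48.071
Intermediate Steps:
Function('q')(d) = Mul(Rational(1, 2), Pow(d, -1)) (Function('q')(d) = Pow(Mul(2, d), -1) = Mul(Rational(1, 2), Pow(d, -1)))
Mul(Function('q')(7), -673) = Mul(Mul(Rational(1, 2), Pow(7, -1)), -673) = Mul(Mul(Rational(1, 2), Rational(1, 7)), -673) = Mul(Rational(1, 14), -673) = Rational(-673, 14)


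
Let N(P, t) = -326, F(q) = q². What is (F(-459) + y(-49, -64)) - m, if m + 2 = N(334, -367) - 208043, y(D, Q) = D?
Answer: 419003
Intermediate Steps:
m = -208371 (m = -2 + (-326 - 208043) = -2 - 208369 = -208371)
(F(-459) + y(-49, -64)) - m = ((-459)² - 49) - 1*(-208371) = (210681 - 49) + 208371 = 210632 + 208371 = 419003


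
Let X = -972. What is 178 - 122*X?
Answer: 118762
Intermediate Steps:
178 - 122*X = 178 - 122*(-972) = 178 + 118584 = 118762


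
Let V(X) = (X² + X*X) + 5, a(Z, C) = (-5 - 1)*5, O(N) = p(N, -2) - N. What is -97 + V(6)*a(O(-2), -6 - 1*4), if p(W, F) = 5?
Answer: -2407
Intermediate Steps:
O(N) = 5 - N
a(Z, C) = -30 (a(Z, C) = -6*5 = -30)
V(X) = 5 + 2*X² (V(X) = (X² + X²) + 5 = 2*X² + 5 = 5 + 2*X²)
-97 + V(6)*a(O(-2), -6 - 1*4) = -97 + (5 + 2*6²)*(-30) = -97 + (5 + 2*36)*(-30) = -97 + (5 + 72)*(-30) = -97 + 77*(-30) = -97 - 2310 = -2407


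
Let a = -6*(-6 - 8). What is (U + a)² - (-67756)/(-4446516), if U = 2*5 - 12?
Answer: 7474576457/1111629 ≈ 6724.0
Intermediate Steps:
U = -2 (U = 10 - 12 = -2)
a = 84 (a = -6*(-14) = 84)
(U + a)² - (-67756)/(-4446516) = (-2 + 84)² - (-67756)/(-4446516) = 82² - (-67756)*(-1)/4446516 = 6724 - 1*16939/1111629 = 6724 - 16939/1111629 = 7474576457/1111629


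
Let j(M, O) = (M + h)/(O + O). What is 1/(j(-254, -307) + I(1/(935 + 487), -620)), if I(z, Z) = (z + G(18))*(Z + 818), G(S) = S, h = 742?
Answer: 24253/86421793 ≈ 0.00028064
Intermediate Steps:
I(z, Z) = (18 + z)*(818 + Z) (I(z, Z) = (z + 18)*(Z + 818) = (18 + z)*(818 + Z))
j(M, O) = (742 + M)/(2*O) (j(M, O) = (M + 742)/(O + O) = (742 + M)/((2*O)) = (742 + M)*(1/(2*O)) = (742 + M)/(2*O))
1/(j(-254, -307) + I(1/(935 + 487), -620)) = 1/((½)*(742 - 254)/(-307) + (14724 + 18*(-620) + 818/(935 + 487) - 620/(935 + 487))) = 1/((½)*(-1/307)*488 + (14724 - 11160 + 818/1422 - 620/1422)) = 1/(-244/307 + (14724 - 11160 + 818*(1/1422) - 620*1/1422)) = 1/(-244/307 + (14724 - 11160 + 409/711 - 310/711)) = 1/(-244/307 + 281567/79) = 1/(86421793/24253) = 24253/86421793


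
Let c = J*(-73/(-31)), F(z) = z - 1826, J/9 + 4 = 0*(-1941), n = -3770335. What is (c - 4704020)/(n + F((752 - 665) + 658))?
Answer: 18228406/14614237 ≈ 1.2473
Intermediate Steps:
J = -36 (J = -36 + 9*(0*(-1941)) = -36 + 9*0 = -36 + 0 = -36)
F(z) = -1826 + z
c = -2628/31 (c = -(-2628)/(-31) = -(-2628)*(-1)/31 = -36*73/31 = -2628/31 ≈ -84.774)
(c - 4704020)/(n + F((752 - 665) + 658)) = (-2628/31 - 4704020)/(-3770335 + (-1826 + ((752 - 665) + 658))) = -145827248/(31*(-3770335 + (-1826 + (87 + 658)))) = -145827248/(31*(-3770335 + (-1826 + 745))) = -145827248/(31*(-3770335 - 1081)) = -145827248/31/(-3771416) = -145827248/31*(-1/3771416) = 18228406/14614237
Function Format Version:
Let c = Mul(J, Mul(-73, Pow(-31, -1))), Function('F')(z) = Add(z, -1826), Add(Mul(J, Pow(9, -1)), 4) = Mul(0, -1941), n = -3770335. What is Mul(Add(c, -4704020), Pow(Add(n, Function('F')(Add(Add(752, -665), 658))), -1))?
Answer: Rational(18228406, 14614237) ≈ 1.2473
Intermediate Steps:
J = -36 (J = Add(-36, Mul(9, Mul(0, -1941))) = Add(-36, Mul(9, 0)) = Add(-36, 0) = -36)
Function('F')(z) = Add(-1826, z)
c = Rational(-2628, 31) (c = Mul(-36, Mul(-73, Pow(-31, -1))) = Mul(-36, Mul(-73, Rational(-1, 31))) = Mul(-36, Rational(73, 31)) = Rational(-2628, 31) ≈ -84.774)
Mul(Add(c, -4704020), Pow(Add(n, Function('F')(Add(Add(752, -665), 658))), -1)) = Mul(Add(Rational(-2628, 31), -4704020), Pow(Add(-3770335, Add(-1826, Add(Add(752, -665), 658))), -1)) = Mul(Rational(-145827248, 31), Pow(Add(-3770335, Add(-1826, Add(87, 658))), -1)) = Mul(Rational(-145827248, 31), Pow(Add(-3770335, Add(-1826, 745)), -1)) = Mul(Rational(-145827248, 31), Pow(Add(-3770335, -1081), -1)) = Mul(Rational(-145827248, 31), Pow(-3771416, -1)) = Mul(Rational(-145827248, 31), Rational(-1, 3771416)) = Rational(18228406, 14614237)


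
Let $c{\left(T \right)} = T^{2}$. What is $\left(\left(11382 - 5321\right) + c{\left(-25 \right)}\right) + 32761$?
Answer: $39447$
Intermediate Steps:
$\left(\left(11382 - 5321\right) + c{\left(-25 \right)}\right) + 32761 = \left(\left(11382 - 5321\right) + \left(-25\right)^{2}\right) + 32761 = \left(6061 + 625\right) + 32761 = 6686 + 32761 = 39447$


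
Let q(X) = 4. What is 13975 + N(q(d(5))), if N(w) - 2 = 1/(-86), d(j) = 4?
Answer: 1202021/86 ≈ 13977.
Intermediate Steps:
N(w) = 171/86 (N(w) = 2 + 1/(-86) = 2 - 1/86 = 171/86)
13975 + N(q(d(5))) = 13975 + 171/86 = 1202021/86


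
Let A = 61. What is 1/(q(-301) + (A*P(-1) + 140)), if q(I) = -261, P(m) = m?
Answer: -1/182 ≈ -0.0054945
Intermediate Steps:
1/(q(-301) + (A*P(-1) + 140)) = 1/(-261 + (61*(-1) + 140)) = 1/(-261 + (-61 + 140)) = 1/(-261 + 79) = 1/(-182) = -1/182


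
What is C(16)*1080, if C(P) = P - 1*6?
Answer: 10800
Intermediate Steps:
C(P) = -6 + P (C(P) = P - 6 = -6 + P)
C(16)*1080 = (-6 + 16)*1080 = 10*1080 = 10800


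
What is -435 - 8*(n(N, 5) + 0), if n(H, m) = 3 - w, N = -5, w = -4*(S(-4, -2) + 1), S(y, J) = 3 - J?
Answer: -651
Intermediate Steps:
w = -24 (w = -4*((3 - 1*(-2)) + 1) = -4*((3 + 2) + 1) = -4*(5 + 1) = -4*6 = -24)
n(H, m) = 27 (n(H, m) = 3 - 1*(-24) = 3 + 24 = 27)
-435 - 8*(n(N, 5) + 0) = -435 - 8*(27 + 0) = -435 - 8*27 = -435 - 1*216 = -435 - 216 = -651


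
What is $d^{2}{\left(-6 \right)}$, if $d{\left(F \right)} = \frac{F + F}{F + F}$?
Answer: $1$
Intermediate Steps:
$d{\left(F \right)} = 1$ ($d{\left(F \right)} = \frac{2 F}{2 F} = 2 F \frac{1}{2 F} = 1$)
$d^{2}{\left(-6 \right)} = 1^{2} = 1$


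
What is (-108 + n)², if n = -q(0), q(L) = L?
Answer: 11664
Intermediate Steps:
n = 0 (n = -1*0 = 0)
(-108 + n)² = (-108 + 0)² = (-108)² = 11664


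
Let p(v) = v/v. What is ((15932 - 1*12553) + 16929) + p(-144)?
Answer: 20309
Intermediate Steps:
p(v) = 1
((15932 - 1*12553) + 16929) + p(-144) = ((15932 - 1*12553) + 16929) + 1 = ((15932 - 12553) + 16929) + 1 = (3379 + 16929) + 1 = 20308 + 1 = 20309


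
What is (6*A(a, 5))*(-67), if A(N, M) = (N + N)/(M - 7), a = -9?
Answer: -3618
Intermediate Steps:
A(N, M) = 2*N/(-7 + M) (A(N, M) = (2*N)/(-7 + M) = 2*N/(-7 + M))
(6*A(a, 5))*(-67) = (6*(2*(-9)/(-7 + 5)))*(-67) = (6*(2*(-9)/(-2)))*(-67) = (6*(2*(-9)*(-½)))*(-67) = (6*9)*(-67) = 54*(-67) = -3618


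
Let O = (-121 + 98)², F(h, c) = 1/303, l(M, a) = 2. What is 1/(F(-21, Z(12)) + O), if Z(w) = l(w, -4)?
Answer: 303/160288 ≈ 0.0018903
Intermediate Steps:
Z(w) = 2
F(h, c) = 1/303
O = 529 (O = (-23)² = 529)
1/(F(-21, Z(12)) + O) = 1/(1/303 + 529) = 1/(160288/303) = 303/160288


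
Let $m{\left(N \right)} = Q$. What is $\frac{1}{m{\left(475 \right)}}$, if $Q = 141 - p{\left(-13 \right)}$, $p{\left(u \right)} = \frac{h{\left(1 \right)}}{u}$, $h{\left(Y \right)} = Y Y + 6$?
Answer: $\frac{13}{1840} \approx 0.0070652$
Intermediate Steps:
$h{\left(Y \right)} = 6 + Y^{2}$ ($h{\left(Y \right)} = Y^{2} + 6 = 6 + Y^{2}$)
$p{\left(u \right)} = \frac{7}{u}$ ($p{\left(u \right)} = \frac{6 + 1^{2}}{u} = \frac{6 + 1}{u} = \frac{7}{u}$)
$Q = \frac{1840}{13}$ ($Q = 141 - \frac{7}{-13} = 141 - 7 \left(- \frac{1}{13}\right) = 141 - - \frac{7}{13} = 141 + \frac{7}{13} = \frac{1840}{13} \approx 141.54$)
$m{\left(N \right)} = \frac{1840}{13}$
$\frac{1}{m{\left(475 \right)}} = \frac{1}{\frac{1840}{13}} = \frac{13}{1840}$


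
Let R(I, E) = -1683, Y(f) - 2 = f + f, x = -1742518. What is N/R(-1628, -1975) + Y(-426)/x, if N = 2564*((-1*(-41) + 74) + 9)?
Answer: -277003886149/1466328897 ≈ -188.91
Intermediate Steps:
Y(f) = 2 + 2*f (Y(f) = 2 + (f + f) = 2 + 2*f)
N = 317936 (N = 2564*((41 + 74) + 9) = 2564*(115 + 9) = 2564*124 = 317936)
N/R(-1628, -1975) + Y(-426)/x = 317936/(-1683) + (2 + 2*(-426))/(-1742518) = 317936*(-1/1683) + (2 - 852)*(-1/1742518) = -317936/1683 - 850*(-1/1742518) = -317936/1683 + 425/871259 = -277003886149/1466328897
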